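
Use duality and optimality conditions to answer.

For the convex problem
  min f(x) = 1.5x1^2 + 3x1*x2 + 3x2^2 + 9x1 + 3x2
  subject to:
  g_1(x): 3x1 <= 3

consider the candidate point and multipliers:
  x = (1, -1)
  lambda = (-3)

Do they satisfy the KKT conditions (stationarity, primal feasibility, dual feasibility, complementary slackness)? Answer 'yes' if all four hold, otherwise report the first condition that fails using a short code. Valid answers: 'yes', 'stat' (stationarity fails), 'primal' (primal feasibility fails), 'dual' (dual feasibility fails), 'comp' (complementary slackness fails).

Gradient of f: grad f(x) = Q x + c = (9, 0)
Constraint values g_i(x) = a_i^T x - b_i:
  g_1((1, -1)) = 0
Stationarity residual: grad f(x) + sum_i lambda_i a_i = (0, 0)
  -> stationarity OK
Primal feasibility (all g_i <= 0): OK
Dual feasibility (all lambda_i >= 0): FAILS
Complementary slackness (lambda_i * g_i(x) = 0 for all i): OK

Verdict: the first failing condition is dual_feasibility -> dual.

dual


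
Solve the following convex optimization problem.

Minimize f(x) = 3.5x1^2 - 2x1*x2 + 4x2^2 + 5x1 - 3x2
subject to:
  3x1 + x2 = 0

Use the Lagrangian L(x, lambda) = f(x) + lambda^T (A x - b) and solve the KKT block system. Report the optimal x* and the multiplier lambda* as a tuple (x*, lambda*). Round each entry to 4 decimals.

Form the Lagrangian:
  L(x, lambda) = (1/2) x^T Q x + c^T x + lambda^T (A x - b)
Stationarity (grad_x L = 0): Q x + c + A^T lambda = 0.
Primal feasibility: A x = b.

This gives the KKT block system:
  [ Q   A^T ] [ x     ]   [-c ]
  [ A    0  ] [ lambda ] = [ b ]

Solving the linear system:
  x*      = (-0.1538, 0.4615)
  lambda* = (-1)
  f(x*)   = -1.0769

x* = (-0.1538, 0.4615), lambda* = (-1)


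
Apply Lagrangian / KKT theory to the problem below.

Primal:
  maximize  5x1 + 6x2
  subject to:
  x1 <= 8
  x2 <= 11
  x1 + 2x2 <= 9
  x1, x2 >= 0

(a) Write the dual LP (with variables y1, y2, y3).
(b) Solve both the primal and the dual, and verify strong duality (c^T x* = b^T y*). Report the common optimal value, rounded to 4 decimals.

The standard primal-dual pair for 'max c^T x s.t. A x <= b, x >= 0' is:
  Dual:  min b^T y  s.t.  A^T y >= c,  y >= 0.

So the dual LP is:
  minimize  8y1 + 11y2 + 9y3
  subject to:
    y1 + y3 >= 5
    y2 + 2y3 >= 6
    y1, y2, y3 >= 0

Solving the primal: x* = (8, 0.5).
  primal value c^T x* = 43.
Solving the dual: y* = (2, 0, 3).
  dual value b^T y* = 43.
Strong duality: c^T x* = b^T y*. Confirmed.

43


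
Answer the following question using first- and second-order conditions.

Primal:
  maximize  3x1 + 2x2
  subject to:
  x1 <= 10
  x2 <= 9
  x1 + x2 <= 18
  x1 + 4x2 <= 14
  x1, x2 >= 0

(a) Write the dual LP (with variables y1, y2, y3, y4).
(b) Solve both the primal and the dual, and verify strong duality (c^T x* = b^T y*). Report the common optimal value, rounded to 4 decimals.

The standard primal-dual pair for 'max c^T x s.t. A x <= b, x >= 0' is:
  Dual:  min b^T y  s.t.  A^T y >= c,  y >= 0.

So the dual LP is:
  minimize  10y1 + 9y2 + 18y3 + 14y4
  subject to:
    y1 + y3 + y4 >= 3
    y2 + y3 + 4y4 >= 2
    y1, y2, y3, y4 >= 0

Solving the primal: x* = (10, 1).
  primal value c^T x* = 32.
Solving the dual: y* = (2.5, 0, 0, 0.5).
  dual value b^T y* = 32.
Strong duality: c^T x* = b^T y*. Confirmed.

32


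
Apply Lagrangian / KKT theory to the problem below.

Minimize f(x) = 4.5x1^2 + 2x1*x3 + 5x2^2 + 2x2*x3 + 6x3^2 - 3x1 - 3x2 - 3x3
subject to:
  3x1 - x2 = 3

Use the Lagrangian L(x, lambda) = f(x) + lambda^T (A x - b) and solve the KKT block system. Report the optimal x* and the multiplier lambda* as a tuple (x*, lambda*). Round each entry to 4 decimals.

Form the Lagrangian:
  L(x, lambda) = (1/2) x^T Q x + c^T x + lambda^T (A x - b)
Stationarity (grad_x L = 0): Q x + c + A^T lambda = 0.
Primal feasibility: A x = b.

This gives the KKT block system:
  [ Q   A^T ] [ x     ]   [-c ]
  [ A    0  ] [ lambda ] = [ b ]

Solving the linear system:
  x*      = (1.0249, 0.0747, 0.0667)
  lambda* = (-2.1192)
  f(x*)   = 1.4293

x* = (1.0249, 0.0747, 0.0667), lambda* = (-2.1192)


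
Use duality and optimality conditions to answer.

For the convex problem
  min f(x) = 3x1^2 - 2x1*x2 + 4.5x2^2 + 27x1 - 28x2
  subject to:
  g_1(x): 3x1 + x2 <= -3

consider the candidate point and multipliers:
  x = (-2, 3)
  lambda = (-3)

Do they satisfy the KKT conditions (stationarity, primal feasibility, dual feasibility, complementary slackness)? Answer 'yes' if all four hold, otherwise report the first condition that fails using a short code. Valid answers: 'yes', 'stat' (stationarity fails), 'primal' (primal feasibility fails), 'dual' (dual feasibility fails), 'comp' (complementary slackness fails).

Gradient of f: grad f(x) = Q x + c = (9, 3)
Constraint values g_i(x) = a_i^T x - b_i:
  g_1((-2, 3)) = 0
Stationarity residual: grad f(x) + sum_i lambda_i a_i = (0, 0)
  -> stationarity OK
Primal feasibility (all g_i <= 0): OK
Dual feasibility (all lambda_i >= 0): FAILS
Complementary slackness (lambda_i * g_i(x) = 0 for all i): OK

Verdict: the first failing condition is dual_feasibility -> dual.

dual


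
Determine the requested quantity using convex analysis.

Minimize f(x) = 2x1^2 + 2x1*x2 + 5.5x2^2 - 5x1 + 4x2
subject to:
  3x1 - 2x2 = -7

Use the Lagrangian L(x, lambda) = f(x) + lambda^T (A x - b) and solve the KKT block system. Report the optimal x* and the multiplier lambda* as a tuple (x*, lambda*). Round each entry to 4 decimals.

Form the Lagrangian:
  L(x, lambda) = (1/2) x^T Q x + c^T x + lambda^T (A x - b)
Stationarity (grad_x L = 0): Q x + c + A^T lambda = 0.
Primal feasibility: A x = b.

This gives the KKT block system:
  [ Q   A^T ] [ x     ]   [-c ]
  [ A    0  ] [ lambda ] = [ b ]

Solving the linear system:
  x*      = (-1.8921, 0.6619)
  lambda* = (3.7482)
  f(x*)   = 19.1727

x* = (-1.8921, 0.6619), lambda* = (3.7482)


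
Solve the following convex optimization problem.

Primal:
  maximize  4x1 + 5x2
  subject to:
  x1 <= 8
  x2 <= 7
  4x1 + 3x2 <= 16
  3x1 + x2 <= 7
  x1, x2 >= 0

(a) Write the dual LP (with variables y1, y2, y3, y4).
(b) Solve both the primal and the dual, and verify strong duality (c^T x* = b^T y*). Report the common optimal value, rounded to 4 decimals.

The standard primal-dual pair for 'max c^T x s.t. A x <= b, x >= 0' is:
  Dual:  min b^T y  s.t.  A^T y >= c,  y >= 0.

So the dual LP is:
  minimize  8y1 + 7y2 + 16y3 + 7y4
  subject to:
    y1 + 4y3 + 3y4 >= 4
    y2 + 3y3 + y4 >= 5
    y1, y2, y3, y4 >= 0

Solving the primal: x* = (0, 5.3333).
  primal value c^T x* = 26.6667.
Solving the dual: y* = (0, 0, 1.6667, 0).
  dual value b^T y* = 26.6667.
Strong duality: c^T x* = b^T y*. Confirmed.

26.6667


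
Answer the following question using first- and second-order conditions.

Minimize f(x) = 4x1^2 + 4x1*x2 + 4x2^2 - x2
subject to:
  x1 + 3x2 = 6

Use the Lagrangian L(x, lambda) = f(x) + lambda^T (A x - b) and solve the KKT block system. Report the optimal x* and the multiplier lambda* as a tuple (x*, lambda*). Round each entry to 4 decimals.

Form the Lagrangian:
  L(x, lambda) = (1/2) x^T Q x + c^T x + lambda^T (A x - b)
Stationarity (grad_x L = 0): Q x + c + A^T lambda = 0.
Primal feasibility: A x = b.

This gives the KKT block system:
  [ Q   A^T ] [ x     ]   [-c ]
  [ A    0  ] [ lambda ] = [ b ]

Solving the linear system:
  x*      = (-0.4821, 2.1607)
  lambda* = (-4.7857)
  f(x*)   = 13.2768

x* = (-0.4821, 2.1607), lambda* = (-4.7857)


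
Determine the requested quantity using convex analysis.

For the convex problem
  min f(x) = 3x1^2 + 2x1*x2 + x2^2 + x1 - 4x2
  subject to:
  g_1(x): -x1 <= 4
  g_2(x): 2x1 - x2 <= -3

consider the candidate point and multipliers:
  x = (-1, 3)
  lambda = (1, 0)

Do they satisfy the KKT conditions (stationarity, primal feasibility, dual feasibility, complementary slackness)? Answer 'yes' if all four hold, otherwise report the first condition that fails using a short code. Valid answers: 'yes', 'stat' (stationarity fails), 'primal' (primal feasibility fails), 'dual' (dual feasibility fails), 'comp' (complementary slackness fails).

Gradient of f: grad f(x) = Q x + c = (1, 0)
Constraint values g_i(x) = a_i^T x - b_i:
  g_1((-1, 3)) = -3
  g_2((-1, 3)) = -2
Stationarity residual: grad f(x) + sum_i lambda_i a_i = (0, 0)
  -> stationarity OK
Primal feasibility (all g_i <= 0): OK
Dual feasibility (all lambda_i >= 0): OK
Complementary slackness (lambda_i * g_i(x) = 0 for all i): FAILS

Verdict: the first failing condition is complementary_slackness -> comp.

comp


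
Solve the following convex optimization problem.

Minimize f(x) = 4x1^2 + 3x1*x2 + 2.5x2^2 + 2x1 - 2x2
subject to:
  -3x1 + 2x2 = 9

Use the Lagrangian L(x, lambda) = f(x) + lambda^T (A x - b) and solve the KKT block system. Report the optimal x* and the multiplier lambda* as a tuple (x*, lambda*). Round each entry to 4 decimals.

Form the Lagrangian:
  L(x, lambda) = (1/2) x^T Q x + c^T x + lambda^T (A x - b)
Stationarity (grad_x L = 0): Q x + c + A^T lambda = 0.
Primal feasibility: A x = b.

This gives the KKT block system:
  [ Q   A^T ] [ x     ]   [-c ]
  [ A    0  ] [ lambda ] = [ b ]

Solving the linear system:
  x*      = (-1.6372, 2.0442)
  lambda* = (-1.6549)
  f(x*)   = 3.7655

x* = (-1.6372, 2.0442), lambda* = (-1.6549)


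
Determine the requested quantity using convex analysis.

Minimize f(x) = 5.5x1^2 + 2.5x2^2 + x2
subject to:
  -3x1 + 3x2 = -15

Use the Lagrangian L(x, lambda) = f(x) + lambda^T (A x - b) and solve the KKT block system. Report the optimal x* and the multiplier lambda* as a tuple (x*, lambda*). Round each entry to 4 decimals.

Form the Lagrangian:
  L(x, lambda) = (1/2) x^T Q x + c^T x + lambda^T (A x - b)
Stationarity (grad_x L = 0): Q x + c + A^T lambda = 0.
Primal feasibility: A x = b.

This gives the KKT block system:
  [ Q   A^T ] [ x     ]   [-c ]
  [ A    0  ] [ lambda ] = [ b ]

Solving the linear system:
  x*      = (1.5, -3.5)
  lambda* = (5.5)
  f(x*)   = 39.5

x* = (1.5, -3.5), lambda* = (5.5)


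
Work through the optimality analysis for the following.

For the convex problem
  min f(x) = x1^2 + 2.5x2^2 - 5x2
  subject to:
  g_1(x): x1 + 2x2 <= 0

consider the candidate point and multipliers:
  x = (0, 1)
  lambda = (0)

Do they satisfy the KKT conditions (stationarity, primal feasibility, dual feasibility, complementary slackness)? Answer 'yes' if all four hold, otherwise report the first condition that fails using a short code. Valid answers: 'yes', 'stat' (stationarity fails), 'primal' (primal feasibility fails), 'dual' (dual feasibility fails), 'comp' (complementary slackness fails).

Gradient of f: grad f(x) = Q x + c = (0, 0)
Constraint values g_i(x) = a_i^T x - b_i:
  g_1((0, 1)) = 2
Stationarity residual: grad f(x) + sum_i lambda_i a_i = (0, 0)
  -> stationarity OK
Primal feasibility (all g_i <= 0): FAILS
Dual feasibility (all lambda_i >= 0): OK
Complementary slackness (lambda_i * g_i(x) = 0 for all i): OK

Verdict: the first failing condition is primal_feasibility -> primal.

primal


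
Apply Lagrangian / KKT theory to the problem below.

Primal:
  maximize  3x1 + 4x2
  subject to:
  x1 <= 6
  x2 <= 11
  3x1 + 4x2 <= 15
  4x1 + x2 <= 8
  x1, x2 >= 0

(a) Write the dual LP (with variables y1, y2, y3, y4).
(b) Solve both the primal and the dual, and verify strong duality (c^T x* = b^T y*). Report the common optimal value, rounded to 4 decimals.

The standard primal-dual pair for 'max c^T x s.t. A x <= b, x >= 0' is:
  Dual:  min b^T y  s.t.  A^T y >= c,  y >= 0.

So the dual LP is:
  minimize  6y1 + 11y2 + 15y3 + 8y4
  subject to:
    y1 + 3y3 + 4y4 >= 3
    y2 + 4y3 + y4 >= 4
    y1, y2, y3, y4 >= 0

Solving the primal: x* = (1.3077, 2.7692).
  primal value c^T x* = 15.
Solving the dual: y* = (0, 0, 1, 0).
  dual value b^T y* = 15.
Strong duality: c^T x* = b^T y*. Confirmed.

15


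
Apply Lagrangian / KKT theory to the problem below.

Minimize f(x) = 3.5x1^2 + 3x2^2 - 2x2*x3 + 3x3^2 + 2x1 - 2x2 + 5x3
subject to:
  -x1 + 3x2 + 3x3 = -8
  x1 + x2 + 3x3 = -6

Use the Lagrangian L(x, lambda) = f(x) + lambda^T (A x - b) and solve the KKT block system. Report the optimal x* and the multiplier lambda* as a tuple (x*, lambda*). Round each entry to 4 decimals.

Form the Lagrangian:
  L(x, lambda) = (1/2) x^T Q x + c^T x + lambda^T (A x - b)
Stationarity (grad_x L = 0): Q x + c + A^T lambda = 0.
Primal feasibility: A x = b.

This gives the KKT block system:
  [ Q   A^T ] [ x     ]   [-c ]
  [ A    0  ] [ lambda ] = [ b ]

Solving the linear system:
  x*      = (0.0364, -0.9636, -1.6909)
  lambda* = (1.6636, -0.5909)
  f(x*)   = 1.6545

x* = (0.0364, -0.9636, -1.6909), lambda* = (1.6636, -0.5909)


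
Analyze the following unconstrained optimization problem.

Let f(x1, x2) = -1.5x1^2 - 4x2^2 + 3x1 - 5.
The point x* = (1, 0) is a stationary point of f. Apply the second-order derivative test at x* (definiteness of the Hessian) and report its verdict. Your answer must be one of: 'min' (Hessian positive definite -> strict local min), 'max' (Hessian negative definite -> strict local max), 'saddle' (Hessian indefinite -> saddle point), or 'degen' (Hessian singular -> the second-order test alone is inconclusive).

Compute the Hessian H = grad^2 f:
  H = [[-3, 0], [0, -8]]
Verify stationarity: grad f(x*) = H x* + g = (0, 0).
Eigenvalues of H: -8, -3.
Both eigenvalues < 0, so H is negative definite -> x* is a strict local max.

max


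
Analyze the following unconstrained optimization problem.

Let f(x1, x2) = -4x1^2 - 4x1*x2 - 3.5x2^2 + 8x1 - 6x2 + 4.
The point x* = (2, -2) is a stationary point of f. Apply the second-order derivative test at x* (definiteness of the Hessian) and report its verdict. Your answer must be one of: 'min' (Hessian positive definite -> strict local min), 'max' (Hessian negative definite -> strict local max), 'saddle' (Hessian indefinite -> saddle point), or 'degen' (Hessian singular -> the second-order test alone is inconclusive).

Compute the Hessian H = grad^2 f:
  H = [[-8, -4], [-4, -7]]
Verify stationarity: grad f(x*) = H x* + g = (0, 0).
Eigenvalues of H: -11.5311, -3.4689.
Both eigenvalues < 0, so H is negative definite -> x* is a strict local max.

max


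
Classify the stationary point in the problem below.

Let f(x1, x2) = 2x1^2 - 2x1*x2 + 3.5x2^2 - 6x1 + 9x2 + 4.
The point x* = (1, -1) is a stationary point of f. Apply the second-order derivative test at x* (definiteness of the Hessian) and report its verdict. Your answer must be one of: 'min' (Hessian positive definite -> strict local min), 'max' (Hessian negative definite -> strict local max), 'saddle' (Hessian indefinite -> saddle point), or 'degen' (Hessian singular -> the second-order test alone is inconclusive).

Compute the Hessian H = grad^2 f:
  H = [[4, -2], [-2, 7]]
Verify stationarity: grad f(x*) = H x* + g = (0, 0).
Eigenvalues of H: 3, 8.
Both eigenvalues > 0, so H is positive definite -> x* is a strict local min.

min


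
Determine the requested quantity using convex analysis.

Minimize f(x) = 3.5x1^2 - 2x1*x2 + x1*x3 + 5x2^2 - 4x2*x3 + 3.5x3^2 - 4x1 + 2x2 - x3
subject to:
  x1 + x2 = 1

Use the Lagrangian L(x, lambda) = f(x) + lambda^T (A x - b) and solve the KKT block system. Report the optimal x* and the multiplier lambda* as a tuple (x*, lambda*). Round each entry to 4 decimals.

Form the Lagrangian:
  L(x, lambda) = (1/2) x^T Q x + c^T x + lambda^T (A x - b)
Stationarity (grad_x L = 0): Q x + c + A^T lambda = 0.
Primal feasibility: A x = b.

This gives the KKT block system:
  [ Q   A^T ] [ x     ]   [-c ]
  [ A    0  ] [ lambda ] = [ b ]

Solving the linear system:
  x*      = (0.8279, 0.1721, 0.123)
  lambda* = (-1.5738)
  f(x*)   = -0.7582

x* = (0.8279, 0.1721, 0.123), lambda* = (-1.5738)


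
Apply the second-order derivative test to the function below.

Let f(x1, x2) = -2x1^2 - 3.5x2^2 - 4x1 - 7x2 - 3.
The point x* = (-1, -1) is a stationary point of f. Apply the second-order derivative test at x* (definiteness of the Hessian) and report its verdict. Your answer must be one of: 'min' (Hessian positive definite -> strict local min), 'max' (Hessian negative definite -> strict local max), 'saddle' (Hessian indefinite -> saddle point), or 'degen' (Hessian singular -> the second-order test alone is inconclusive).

Compute the Hessian H = grad^2 f:
  H = [[-4, 0], [0, -7]]
Verify stationarity: grad f(x*) = H x* + g = (0, 0).
Eigenvalues of H: -7, -4.
Both eigenvalues < 0, so H is negative definite -> x* is a strict local max.

max


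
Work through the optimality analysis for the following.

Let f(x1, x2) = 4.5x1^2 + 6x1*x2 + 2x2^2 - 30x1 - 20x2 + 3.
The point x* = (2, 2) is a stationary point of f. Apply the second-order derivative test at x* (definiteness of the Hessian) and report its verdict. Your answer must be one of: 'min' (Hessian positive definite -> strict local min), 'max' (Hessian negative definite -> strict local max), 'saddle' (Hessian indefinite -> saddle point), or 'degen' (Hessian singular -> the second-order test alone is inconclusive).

Compute the Hessian H = grad^2 f:
  H = [[9, 6], [6, 4]]
Verify stationarity: grad f(x*) = H x* + g = (0, 0).
Eigenvalues of H: 0, 13.
H has a zero eigenvalue (singular; positive semidefinite but not definite), so H is neither positive definite, negative definite, nor indefinite. The second-order test alone is inconclusive -> degen.
(Indeed, f is constant along the null direction of H through x*, so x* is not a strict local extremum.)

degen


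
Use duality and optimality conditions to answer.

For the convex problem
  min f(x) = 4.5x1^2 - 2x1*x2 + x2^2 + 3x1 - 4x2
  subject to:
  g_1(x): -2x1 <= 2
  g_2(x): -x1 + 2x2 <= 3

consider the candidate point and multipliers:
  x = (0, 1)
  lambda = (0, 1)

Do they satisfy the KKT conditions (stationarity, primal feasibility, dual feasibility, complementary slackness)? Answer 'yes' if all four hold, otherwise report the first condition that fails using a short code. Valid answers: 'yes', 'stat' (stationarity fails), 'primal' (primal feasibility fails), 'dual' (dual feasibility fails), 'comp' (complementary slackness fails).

Gradient of f: grad f(x) = Q x + c = (1, -2)
Constraint values g_i(x) = a_i^T x - b_i:
  g_1((0, 1)) = -2
  g_2((0, 1)) = -1
Stationarity residual: grad f(x) + sum_i lambda_i a_i = (0, 0)
  -> stationarity OK
Primal feasibility (all g_i <= 0): OK
Dual feasibility (all lambda_i >= 0): OK
Complementary slackness (lambda_i * g_i(x) = 0 for all i): FAILS

Verdict: the first failing condition is complementary_slackness -> comp.

comp


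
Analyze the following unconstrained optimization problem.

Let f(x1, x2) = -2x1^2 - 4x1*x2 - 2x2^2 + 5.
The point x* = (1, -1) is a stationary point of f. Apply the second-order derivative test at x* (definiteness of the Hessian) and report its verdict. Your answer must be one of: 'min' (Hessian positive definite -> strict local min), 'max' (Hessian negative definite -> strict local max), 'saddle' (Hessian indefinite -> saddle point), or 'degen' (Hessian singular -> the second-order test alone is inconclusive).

Compute the Hessian H = grad^2 f:
  H = [[-4, -4], [-4, -4]]
Verify stationarity: grad f(x*) = H x* + g = (0, 0).
Eigenvalues of H: -8, 0.
H has a zero eigenvalue (singular; negative semidefinite but not definite), so H is neither positive definite, negative definite, nor indefinite. The second-order test alone is inconclusive -> degen.
(Indeed, f is constant along the null direction of H through x*, so x* is not a strict local extremum.)

degen


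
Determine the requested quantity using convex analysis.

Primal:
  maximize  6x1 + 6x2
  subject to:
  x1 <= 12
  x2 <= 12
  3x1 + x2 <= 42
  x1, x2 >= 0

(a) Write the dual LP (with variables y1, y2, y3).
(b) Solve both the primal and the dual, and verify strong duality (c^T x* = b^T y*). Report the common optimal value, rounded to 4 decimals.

The standard primal-dual pair for 'max c^T x s.t. A x <= b, x >= 0' is:
  Dual:  min b^T y  s.t.  A^T y >= c,  y >= 0.

So the dual LP is:
  minimize  12y1 + 12y2 + 42y3
  subject to:
    y1 + 3y3 >= 6
    y2 + y3 >= 6
    y1, y2, y3 >= 0

Solving the primal: x* = (10, 12).
  primal value c^T x* = 132.
Solving the dual: y* = (0, 4, 2).
  dual value b^T y* = 132.
Strong duality: c^T x* = b^T y*. Confirmed.

132


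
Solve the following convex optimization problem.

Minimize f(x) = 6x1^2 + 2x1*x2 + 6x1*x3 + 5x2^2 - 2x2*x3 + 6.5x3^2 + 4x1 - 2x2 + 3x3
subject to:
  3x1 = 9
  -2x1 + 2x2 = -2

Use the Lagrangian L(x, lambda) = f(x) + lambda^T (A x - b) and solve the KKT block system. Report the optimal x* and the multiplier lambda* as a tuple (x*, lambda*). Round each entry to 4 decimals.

Form the Lagrangian:
  L(x, lambda) = (1/2) x^T Q x + c^T x + lambda^T (A x - b)
Stationarity (grad_x L = 0): Q x + c + A^T lambda = 0.
Primal feasibility: A x = b.

This gives the KKT block system:
  [ Q   A^T ] [ x     ]   [-c ]
  [ A    0  ] [ lambda ] = [ b ]

Solving the linear system:
  x*      = (3, 2, -1.3077)
  lambda* = (-20.9231, -13.3077)
  f(x*)   = 82.8846

x* = (3, 2, -1.3077), lambda* = (-20.9231, -13.3077)


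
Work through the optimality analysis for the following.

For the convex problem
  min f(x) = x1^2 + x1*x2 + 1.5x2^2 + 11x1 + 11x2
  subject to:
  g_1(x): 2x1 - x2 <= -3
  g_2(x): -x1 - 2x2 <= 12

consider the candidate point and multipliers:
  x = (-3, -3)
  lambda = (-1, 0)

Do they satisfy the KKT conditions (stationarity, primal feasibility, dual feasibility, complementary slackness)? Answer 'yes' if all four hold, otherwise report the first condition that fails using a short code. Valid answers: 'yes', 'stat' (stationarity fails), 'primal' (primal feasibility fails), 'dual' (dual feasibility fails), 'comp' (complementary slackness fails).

Gradient of f: grad f(x) = Q x + c = (2, -1)
Constraint values g_i(x) = a_i^T x - b_i:
  g_1((-3, -3)) = 0
  g_2((-3, -3)) = -3
Stationarity residual: grad f(x) + sum_i lambda_i a_i = (0, 0)
  -> stationarity OK
Primal feasibility (all g_i <= 0): OK
Dual feasibility (all lambda_i >= 0): FAILS
Complementary slackness (lambda_i * g_i(x) = 0 for all i): OK

Verdict: the first failing condition is dual_feasibility -> dual.

dual


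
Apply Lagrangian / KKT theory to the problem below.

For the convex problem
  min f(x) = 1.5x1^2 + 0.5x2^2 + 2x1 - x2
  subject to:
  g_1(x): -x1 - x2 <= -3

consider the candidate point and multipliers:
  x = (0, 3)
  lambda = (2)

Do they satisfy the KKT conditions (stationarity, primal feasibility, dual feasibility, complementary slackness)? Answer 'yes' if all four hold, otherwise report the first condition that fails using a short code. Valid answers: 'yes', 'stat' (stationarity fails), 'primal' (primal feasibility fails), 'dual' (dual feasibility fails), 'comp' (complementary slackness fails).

Gradient of f: grad f(x) = Q x + c = (2, 2)
Constraint values g_i(x) = a_i^T x - b_i:
  g_1((0, 3)) = 0
Stationarity residual: grad f(x) + sum_i lambda_i a_i = (0, 0)
  -> stationarity OK
Primal feasibility (all g_i <= 0): OK
Dual feasibility (all lambda_i >= 0): OK
Complementary slackness (lambda_i * g_i(x) = 0 for all i): OK

Verdict: yes, KKT holds.

yes


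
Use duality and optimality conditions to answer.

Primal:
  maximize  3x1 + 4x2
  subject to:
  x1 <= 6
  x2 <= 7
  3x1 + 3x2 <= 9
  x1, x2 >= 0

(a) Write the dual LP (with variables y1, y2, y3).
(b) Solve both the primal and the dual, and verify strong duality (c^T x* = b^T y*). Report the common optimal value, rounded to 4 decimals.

The standard primal-dual pair for 'max c^T x s.t. A x <= b, x >= 0' is:
  Dual:  min b^T y  s.t.  A^T y >= c,  y >= 0.

So the dual LP is:
  minimize  6y1 + 7y2 + 9y3
  subject to:
    y1 + 3y3 >= 3
    y2 + 3y3 >= 4
    y1, y2, y3 >= 0

Solving the primal: x* = (0, 3).
  primal value c^T x* = 12.
Solving the dual: y* = (0, 0, 1.3333).
  dual value b^T y* = 12.
Strong duality: c^T x* = b^T y*. Confirmed.

12


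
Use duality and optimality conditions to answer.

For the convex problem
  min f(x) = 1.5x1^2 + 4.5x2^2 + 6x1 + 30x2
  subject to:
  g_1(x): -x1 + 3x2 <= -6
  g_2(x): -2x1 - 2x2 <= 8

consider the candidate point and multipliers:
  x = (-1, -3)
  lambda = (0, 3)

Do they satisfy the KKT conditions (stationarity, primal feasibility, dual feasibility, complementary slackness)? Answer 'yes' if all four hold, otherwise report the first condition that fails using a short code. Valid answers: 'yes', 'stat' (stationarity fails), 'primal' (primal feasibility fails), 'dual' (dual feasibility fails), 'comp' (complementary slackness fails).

Gradient of f: grad f(x) = Q x + c = (3, 3)
Constraint values g_i(x) = a_i^T x - b_i:
  g_1((-1, -3)) = -2
  g_2((-1, -3)) = 0
Stationarity residual: grad f(x) + sum_i lambda_i a_i = (-3, -3)
  -> stationarity FAILS
Primal feasibility (all g_i <= 0): OK
Dual feasibility (all lambda_i >= 0): OK
Complementary slackness (lambda_i * g_i(x) = 0 for all i): OK

Verdict: the first failing condition is stationarity -> stat.

stat


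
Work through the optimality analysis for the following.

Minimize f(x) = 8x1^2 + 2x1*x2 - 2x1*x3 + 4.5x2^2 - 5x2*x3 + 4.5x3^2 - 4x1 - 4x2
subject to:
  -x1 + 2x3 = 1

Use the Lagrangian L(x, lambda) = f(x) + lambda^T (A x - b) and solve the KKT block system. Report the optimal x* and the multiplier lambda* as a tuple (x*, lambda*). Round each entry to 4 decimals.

Form the Lagrangian:
  L(x, lambda) = (1/2) x^T Q x + c^T x + lambda^T (A x - b)
Stationarity (grad_x L = 0): Q x + c + A^T lambda = 0.
Primal feasibility: A x = b.

This gives the KKT block system:
  [ Q   A^T ] [ x     ]   [-c ]
  [ A    0  ] [ lambda ] = [ b ]

Solving the linear system:
  x*      = (0.1918, 0.7329, 0.5959)
  lambda* = (-0.6575)
  f(x*)   = -1.5205

x* = (0.1918, 0.7329, 0.5959), lambda* = (-0.6575)


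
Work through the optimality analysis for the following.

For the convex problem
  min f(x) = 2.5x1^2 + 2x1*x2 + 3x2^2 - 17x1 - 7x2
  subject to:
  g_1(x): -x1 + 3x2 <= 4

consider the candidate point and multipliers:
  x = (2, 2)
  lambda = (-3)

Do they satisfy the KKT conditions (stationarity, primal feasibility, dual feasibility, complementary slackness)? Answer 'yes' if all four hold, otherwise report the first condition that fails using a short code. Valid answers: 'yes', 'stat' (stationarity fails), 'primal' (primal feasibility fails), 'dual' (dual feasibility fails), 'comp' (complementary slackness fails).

Gradient of f: grad f(x) = Q x + c = (-3, 9)
Constraint values g_i(x) = a_i^T x - b_i:
  g_1((2, 2)) = 0
Stationarity residual: grad f(x) + sum_i lambda_i a_i = (0, 0)
  -> stationarity OK
Primal feasibility (all g_i <= 0): OK
Dual feasibility (all lambda_i >= 0): FAILS
Complementary slackness (lambda_i * g_i(x) = 0 for all i): OK

Verdict: the first failing condition is dual_feasibility -> dual.

dual


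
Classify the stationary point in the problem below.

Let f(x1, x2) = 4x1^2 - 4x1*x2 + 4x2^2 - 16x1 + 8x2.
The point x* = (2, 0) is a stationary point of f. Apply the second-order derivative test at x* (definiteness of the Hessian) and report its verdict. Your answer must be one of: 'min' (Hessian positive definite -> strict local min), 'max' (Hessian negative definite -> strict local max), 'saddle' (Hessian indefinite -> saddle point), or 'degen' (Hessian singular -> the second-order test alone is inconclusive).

Compute the Hessian H = grad^2 f:
  H = [[8, -4], [-4, 8]]
Verify stationarity: grad f(x*) = H x* + g = (0, 0).
Eigenvalues of H: 4, 12.
Both eigenvalues > 0, so H is positive definite -> x* is a strict local min.

min


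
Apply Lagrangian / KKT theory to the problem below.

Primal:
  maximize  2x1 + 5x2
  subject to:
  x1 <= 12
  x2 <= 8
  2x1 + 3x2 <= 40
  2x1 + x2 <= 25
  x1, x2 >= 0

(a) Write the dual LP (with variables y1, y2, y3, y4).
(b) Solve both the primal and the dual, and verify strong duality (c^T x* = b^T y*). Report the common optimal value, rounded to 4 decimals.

The standard primal-dual pair for 'max c^T x s.t. A x <= b, x >= 0' is:
  Dual:  min b^T y  s.t.  A^T y >= c,  y >= 0.

So the dual LP is:
  minimize  12y1 + 8y2 + 40y3 + 25y4
  subject to:
    y1 + 2y3 + 2y4 >= 2
    y2 + 3y3 + y4 >= 5
    y1, y2, y3, y4 >= 0

Solving the primal: x* = (8, 8).
  primal value c^T x* = 56.
Solving the dual: y* = (0, 2, 1, 0).
  dual value b^T y* = 56.
Strong duality: c^T x* = b^T y*. Confirmed.

56


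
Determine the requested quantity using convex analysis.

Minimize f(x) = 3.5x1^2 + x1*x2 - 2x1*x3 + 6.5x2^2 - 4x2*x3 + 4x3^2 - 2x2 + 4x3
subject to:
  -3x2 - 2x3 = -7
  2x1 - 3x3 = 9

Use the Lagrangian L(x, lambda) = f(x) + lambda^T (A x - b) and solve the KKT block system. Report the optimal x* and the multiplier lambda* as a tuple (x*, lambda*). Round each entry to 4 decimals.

Form the Lagrangian:
  L(x, lambda) = (1/2) x^T Q x + c^T x + lambda^T (A x - b)
Stationarity (grad_x L = 0): Q x + c + A^T lambda = 0.
Primal feasibility: A x = b.

This gives the KKT block system:
  [ Q   A^T ] [ x     ]   [-c ]
  [ A    0  ] [ lambda ] = [ b ]

Solving the linear system:
  x*      = (3.6887, 2.6939, -0.5408)
  lambda* = (12.9576, -14.7983)
  f(x*)   = 108.1686

x* = (3.6887, 2.6939, -0.5408), lambda* = (12.9576, -14.7983)


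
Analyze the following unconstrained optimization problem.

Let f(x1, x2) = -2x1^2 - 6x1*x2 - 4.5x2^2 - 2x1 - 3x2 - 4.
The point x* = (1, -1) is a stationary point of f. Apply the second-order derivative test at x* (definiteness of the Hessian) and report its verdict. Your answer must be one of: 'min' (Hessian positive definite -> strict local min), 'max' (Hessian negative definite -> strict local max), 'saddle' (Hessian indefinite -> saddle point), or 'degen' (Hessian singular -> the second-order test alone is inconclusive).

Compute the Hessian H = grad^2 f:
  H = [[-4, -6], [-6, -9]]
Verify stationarity: grad f(x*) = H x* + g = (0, 0).
Eigenvalues of H: -13, 0.
H has a zero eigenvalue (singular; negative semidefinite but not definite), so H is neither positive definite, negative definite, nor indefinite. The second-order test alone is inconclusive -> degen.
(Indeed, f is constant along the null direction of H through x*, so x* is not a strict local extremum.)

degen


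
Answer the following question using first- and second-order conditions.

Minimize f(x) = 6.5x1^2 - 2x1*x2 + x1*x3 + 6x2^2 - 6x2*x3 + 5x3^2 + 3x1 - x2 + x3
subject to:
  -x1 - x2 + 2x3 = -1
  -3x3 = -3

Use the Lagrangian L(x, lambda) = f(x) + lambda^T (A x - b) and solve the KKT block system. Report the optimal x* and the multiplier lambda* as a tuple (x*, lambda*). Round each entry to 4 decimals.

Form the Lagrangian:
  L(x, lambda) = (1/2) x^T Q x + c^T x + lambda^T (A x - b)
Stationarity (grad_x L = 0): Q x + c + A^T lambda = 0.
Primal feasibility: A x = b.

This gives the KKT block system:
  [ Q   A^T ] [ x     ]   [-c ]
  [ A    0  ] [ lambda ] = [ b ]

Solving the linear system:
  x*      = (1.069, 1.931, 1)
  lambda* = (14.0345, 9.5172)
  f(x*)   = 22.431

x* = (1.069, 1.931, 1), lambda* = (14.0345, 9.5172)


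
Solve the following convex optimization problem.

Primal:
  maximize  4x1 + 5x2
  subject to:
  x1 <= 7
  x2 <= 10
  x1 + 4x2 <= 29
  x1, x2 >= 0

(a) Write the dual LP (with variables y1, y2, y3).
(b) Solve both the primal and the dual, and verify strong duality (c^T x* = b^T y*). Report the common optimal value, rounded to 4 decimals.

The standard primal-dual pair for 'max c^T x s.t. A x <= b, x >= 0' is:
  Dual:  min b^T y  s.t.  A^T y >= c,  y >= 0.

So the dual LP is:
  minimize  7y1 + 10y2 + 29y3
  subject to:
    y1 + y3 >= 4
    y2 + 4y3 >= 5
    y1, y2, y3 >= 0

Solving the primal: x* = (7, 5.5).
  primal value c^T x* = 55.5.
Solving the dual: y* = (2.75, 0, 1.25).
  dual value b^T y* = 55.5.
Strong duality: c^T x* = b^T y*. Confirmed.

55.5


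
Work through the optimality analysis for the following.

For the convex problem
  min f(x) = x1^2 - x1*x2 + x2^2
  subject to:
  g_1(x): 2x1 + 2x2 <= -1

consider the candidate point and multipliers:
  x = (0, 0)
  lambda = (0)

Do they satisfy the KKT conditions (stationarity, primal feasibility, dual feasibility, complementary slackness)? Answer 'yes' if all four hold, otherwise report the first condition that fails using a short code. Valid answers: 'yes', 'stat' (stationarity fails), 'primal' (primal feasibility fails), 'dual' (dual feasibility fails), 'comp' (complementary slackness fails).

Gradient of f: grad f(x) = Q x + c = (0, 0)
Constraint values g_i(x) = a_i^T x - b_i:
  g_1((0, 0)) = 1
Stationarity residual: grad f(x) + sum_i lambda_i a_i = (0, 0)
  -> stationarity OK
Primal feasibility (all g_i <= 0): FAILS
Dual feasibility (all lambda_i >= 0): OK
Complementary slackness (lambda_i * g_i(x) = 0 for all i): OK

Verdict: the first failing condition is primal_feasibility -> primal.

primal


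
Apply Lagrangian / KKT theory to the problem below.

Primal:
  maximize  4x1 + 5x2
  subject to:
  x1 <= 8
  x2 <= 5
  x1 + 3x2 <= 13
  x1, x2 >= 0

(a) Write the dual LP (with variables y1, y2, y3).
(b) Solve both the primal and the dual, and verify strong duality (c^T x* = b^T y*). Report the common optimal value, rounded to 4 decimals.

The standard primal-dual pair for 'max c^T x s.t. A x <= b, x >= 0' is:
  Dual:  min b^T y  s.t.  A^T y >= c,  y >= 0.

So the dual LP is:
  minimize  8y1 + 5y2 + 13y3
  subject to:
    y1 + y3 >= 4
    y2 + 3y3 >= 5
    y1, y2, y3 >= 0

Solving the primal: x* = (8, 1.6667).
  primal value c^T x* = 40.3333.
Solving the dual: y* = (2.3333, 0, 1.6667).
  dual value b^T y* = 40.3333.
Strong duality: c^T x* = b^T y*. Confirmed.

40.3333


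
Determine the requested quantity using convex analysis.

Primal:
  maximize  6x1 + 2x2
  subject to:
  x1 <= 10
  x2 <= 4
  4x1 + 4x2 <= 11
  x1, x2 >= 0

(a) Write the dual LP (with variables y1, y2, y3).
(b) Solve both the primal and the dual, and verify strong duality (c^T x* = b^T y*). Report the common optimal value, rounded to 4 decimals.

The standard primal-dual pair for 'max c^T x s.t. A x <= b, x >= 0' is:
  Dual:  min b^T y  s.t.  A^T y >= c,  y >= 0.

So the dual LP is:
  minimize  10y1 + 4y2 + 11y3
  subject to:
    y1 + 4y3 >= 6
    y2 + 4y3 >= 2
    y1, y2, y3 >= 0

Solving the primal: x* = (2.75, 0).
  primal value c^T x* = 16.5.
Solving the dual: y* = (0, 0, 1.5).
  dual value b^T y* = 16.5.
Strong duality: c^T x* = b^T y*. Confirmed.

16.5


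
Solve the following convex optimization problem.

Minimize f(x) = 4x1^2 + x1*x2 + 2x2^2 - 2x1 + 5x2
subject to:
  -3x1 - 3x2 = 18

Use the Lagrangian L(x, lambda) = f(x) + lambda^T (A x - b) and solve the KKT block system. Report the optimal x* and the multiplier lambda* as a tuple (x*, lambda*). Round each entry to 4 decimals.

Form the Lagrangian:
  L(x, lambda) = (1/2) x^T Q x + c^T x + lambda^T (A x - b)
Stationarity (grad_x L = 0): Q x + c + A^T lambda = 0.
Primal feasibility: A x = b.

This gives the KKT block system:
  [ Q   A^T ] [ x     ]   [-c ]
  [ A    0  ] [ lambda ] = [ b ]

Solving the linear system:
  x*      = (-1.1, -4.9)
  lambda* = (-5.2333)
  f(x*)   = 35.95

x* = (-1.1, -4.9), lambda* = (-5.2333)


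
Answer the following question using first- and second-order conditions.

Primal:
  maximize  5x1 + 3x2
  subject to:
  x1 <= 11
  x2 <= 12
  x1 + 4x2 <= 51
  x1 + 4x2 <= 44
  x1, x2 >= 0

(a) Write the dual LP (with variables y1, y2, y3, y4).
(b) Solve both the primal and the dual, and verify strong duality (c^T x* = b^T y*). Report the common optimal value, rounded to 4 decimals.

The standard primal-dual pair for 'max c^T x s.t. A x <= b, x >= 0' is:
  Dual:  min b^T y  s.t.  A^T y >= c,  y >= 0.

So the dual LP is:
  minimize  11y1 + 12y2 + 51y3 + 44y4
  subject to:
    y1 + y3 + y4 >= 5
    y2 + 4y3 + 4y4 >= 3
    y1, y2, y3, y4 >= 0

Solving the primal: x* = (11, 8.25).
  primal value c^T x* = 79.75.
Solving the dual: y* = (4.25, 0, 0, 0.75).
  dual value b^T y* = 79.75.
Strong duality: c^T x* = b^T y*. Confirmed.

79.75


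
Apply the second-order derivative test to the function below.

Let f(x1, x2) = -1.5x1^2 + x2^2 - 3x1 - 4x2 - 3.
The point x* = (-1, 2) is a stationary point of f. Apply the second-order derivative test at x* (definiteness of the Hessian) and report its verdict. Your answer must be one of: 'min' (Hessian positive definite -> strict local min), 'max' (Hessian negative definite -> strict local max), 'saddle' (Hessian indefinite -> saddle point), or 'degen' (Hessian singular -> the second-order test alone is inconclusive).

Compute the Hessian H = grad^2 f:
  H = [[-3, 0], [0, 2]]
Verify stationarity: grad f(x*) = H x* + g = (0, 0).
Eigenvalues of H: -3, 2.
Eigenvalues have mixed signs, so H is indefinite -> x* is a saddle point.

saddle


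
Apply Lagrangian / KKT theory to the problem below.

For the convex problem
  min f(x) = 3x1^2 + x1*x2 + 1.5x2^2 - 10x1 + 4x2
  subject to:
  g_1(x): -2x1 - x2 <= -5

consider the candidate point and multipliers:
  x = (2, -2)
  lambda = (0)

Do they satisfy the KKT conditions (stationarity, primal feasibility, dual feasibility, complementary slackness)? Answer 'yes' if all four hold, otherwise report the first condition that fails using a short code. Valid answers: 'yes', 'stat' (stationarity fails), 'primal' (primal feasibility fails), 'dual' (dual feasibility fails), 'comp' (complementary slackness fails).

Gradient of f: grad f(x) = Q x + c = (0, 0)
Constraint values g_i(x) = a_i^T x - b_i:
  g_1((2, -2)) = 3
Stationarity residual: grad f(x) + sum_i lambda_i a_i = (0, 0)
  -> stationarity OK
Primal feasibility (all g_i <= 0): FAILS
Dual feasibility (all lambda_i >= 0): OK
Complementary slackness (lambda_i * g_i(x) = 0 for all i): OK

Verdict: the first failing condition is primal_feasibility -> primal.

primal


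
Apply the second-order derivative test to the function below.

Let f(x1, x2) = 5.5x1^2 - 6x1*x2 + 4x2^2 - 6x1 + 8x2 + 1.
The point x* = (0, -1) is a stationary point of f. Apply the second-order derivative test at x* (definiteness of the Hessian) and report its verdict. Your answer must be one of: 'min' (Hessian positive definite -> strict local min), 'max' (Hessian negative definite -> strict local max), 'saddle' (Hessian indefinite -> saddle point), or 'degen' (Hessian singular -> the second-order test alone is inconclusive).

Compute the Hessian H = grad^2 f:
  H = [[11, -6], [-6, 8]]
Verify stationarity: grad f(x*) = H x* + g = (0, 0).
Eigenvalues of H: 3.3153, 15.6847.
Both eigenvalues > 0, so H is positive definite -> x* is a strict local min.

min


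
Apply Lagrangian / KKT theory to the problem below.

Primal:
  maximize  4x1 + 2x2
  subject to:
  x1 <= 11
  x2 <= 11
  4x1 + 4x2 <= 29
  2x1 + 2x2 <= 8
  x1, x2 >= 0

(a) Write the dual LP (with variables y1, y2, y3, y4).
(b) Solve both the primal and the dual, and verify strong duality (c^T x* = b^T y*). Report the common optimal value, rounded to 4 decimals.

The standard primal-dual pair for 'max c^T x s.t. A x <= b, x >= 0' is:
  Dual:  min b^T y  s.t.  A^T y >= c,  y >= 0.

So the dual LP is:
  minimize  11y1 + 11y2 + 29y3 + 8y4
  subject to:
    y1 + 4y3 + 2y4 >= 4
    y2 + 4y3 + 2y4 >= 2
    y1, y2, y3, y4 >= 0

Solving the primal: x* = (4, 0).
  primal value c^T x* = 16.
Solving the dual: y* = (0, 0, 0, 2).
  dual value b^T y* = 16.
Strong duality: c^T x* = b^T y*. Confirmed.

16


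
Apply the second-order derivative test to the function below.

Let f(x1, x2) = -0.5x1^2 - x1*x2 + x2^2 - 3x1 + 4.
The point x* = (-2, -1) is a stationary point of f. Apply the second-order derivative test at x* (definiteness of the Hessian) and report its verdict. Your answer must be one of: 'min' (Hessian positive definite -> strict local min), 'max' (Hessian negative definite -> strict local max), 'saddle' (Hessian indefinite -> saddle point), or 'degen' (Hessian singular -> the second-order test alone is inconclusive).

Compute the Hessian H = grad^2 f:
  H = [[-1, -1], [-1, 2]]
Verify stationarity: grad f(x*) = H x* + g = (0, 0).
Eigenvalues of H: -1.3028, 2.3028.
Eigenvalues have mixed signs, so H is indefinite -> x* is a saddle point.

saddle


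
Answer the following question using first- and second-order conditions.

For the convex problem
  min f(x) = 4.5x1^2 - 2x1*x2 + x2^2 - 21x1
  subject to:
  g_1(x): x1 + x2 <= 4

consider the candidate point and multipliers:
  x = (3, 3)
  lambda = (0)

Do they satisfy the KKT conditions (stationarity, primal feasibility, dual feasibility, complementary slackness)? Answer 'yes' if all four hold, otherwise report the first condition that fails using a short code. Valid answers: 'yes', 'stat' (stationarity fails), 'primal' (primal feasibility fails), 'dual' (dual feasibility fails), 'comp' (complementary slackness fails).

Gradient of f: grad f(x) = Q x + c = (0, 0)
Constraint values g_i(x) = a_i^T x - b_i:
  g_1((3, 3)) = 2
Stationarity residual: grad f(x) + sum_i lambda_i a_i = (0, 0)
  -> stationarity OK
Primal feasibility (all g_i <= 0): FAILS
Dual feasibility (all lambda_i >= 0): OK
Complementary slackness (lambda_i * g_i(x) = 0 for all i): OK

Verdict: the first failing condition is primal_feasibility -> primal.

primal
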